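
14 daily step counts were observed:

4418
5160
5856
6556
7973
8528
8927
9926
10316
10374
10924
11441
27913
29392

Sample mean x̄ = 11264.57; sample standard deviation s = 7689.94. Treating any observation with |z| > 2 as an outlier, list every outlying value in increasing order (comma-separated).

27913, 29392

Cutoffs at x̄ ± 2s: 11264.57 ± 2·7689.94 = [-4115.31, 26644.45].
27913: z = 2.16, |z| > 2 → outlier.
29392: z = 2.36, |z| > 2 → outlier.
Every other value lies within [-4115.31, 26644.45].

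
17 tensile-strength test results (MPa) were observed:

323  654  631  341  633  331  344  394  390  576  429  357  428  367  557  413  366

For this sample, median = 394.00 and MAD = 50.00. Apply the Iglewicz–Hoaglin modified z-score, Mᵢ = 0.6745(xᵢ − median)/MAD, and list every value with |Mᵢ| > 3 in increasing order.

631, 633, 654

|Mᵢ| > 3 ⇔ |xᵢ − 394.00| > 3·50.00/0.6745 = 222.39.
So outliers lie outside [171.61, 616.39].
631: M = 3.20 → outlier.
633: M = 3.22 → outlier.
654: M = 3.51 → outlier.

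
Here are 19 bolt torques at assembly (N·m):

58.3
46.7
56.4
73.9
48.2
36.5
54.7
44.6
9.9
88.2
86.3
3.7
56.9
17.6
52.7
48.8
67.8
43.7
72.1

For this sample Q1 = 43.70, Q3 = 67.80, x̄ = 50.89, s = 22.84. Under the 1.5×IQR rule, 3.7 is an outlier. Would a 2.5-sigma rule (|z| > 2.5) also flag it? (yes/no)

z = (3.7 − 50.89) / 22.84 = -2.07.
|z| = 2.07 ≤ 2.5.

no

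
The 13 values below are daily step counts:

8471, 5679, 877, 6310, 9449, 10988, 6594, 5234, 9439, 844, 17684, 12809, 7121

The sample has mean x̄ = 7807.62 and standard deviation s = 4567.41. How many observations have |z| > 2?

1

Cutoffs: x̄ ± 2s = [-1327.20, 16942.44].
Outside the cutoffs: 17684.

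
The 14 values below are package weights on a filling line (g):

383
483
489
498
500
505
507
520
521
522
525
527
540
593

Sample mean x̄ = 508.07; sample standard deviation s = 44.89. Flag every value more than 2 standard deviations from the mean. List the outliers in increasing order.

383

Cutoffs at x̄ ± 2s: 508.07 ± 2·44.89 = [418.29, 597.85].
383: z = -2.79, |z| > 2 → outlier.
Every other value lies within [418.29, 597.85].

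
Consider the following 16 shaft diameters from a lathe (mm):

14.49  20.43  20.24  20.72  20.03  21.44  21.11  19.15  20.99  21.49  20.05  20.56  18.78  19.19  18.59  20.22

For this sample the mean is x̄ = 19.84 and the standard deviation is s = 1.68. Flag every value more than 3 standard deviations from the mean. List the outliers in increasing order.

Cutoffs at x̄ ± 3s: 19.84 ± 3·1.68 = [14.80, 24.88].
14.49: z = -3.18, |z| > 3 → outlier.
Every other value lies within [14.80, 24.88].

14.49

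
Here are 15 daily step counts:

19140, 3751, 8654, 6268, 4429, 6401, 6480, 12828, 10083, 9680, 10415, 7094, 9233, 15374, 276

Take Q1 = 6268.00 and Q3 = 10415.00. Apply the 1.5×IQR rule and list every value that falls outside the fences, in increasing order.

19140

IQR = Q3 − Q1 = 10415.00 − 6268.00 = 4147.00.
Lower fence = Q1 − 1.5·IQR = 6268.00 − 6220.50 = 47.50.
Upper fence = Q3 + 1.5·IQR = 10415.00 + 6220.50 = 16635.50.
19140 > 16635.50 → outlier.
All remaining values lie within [47.50, 16635.50].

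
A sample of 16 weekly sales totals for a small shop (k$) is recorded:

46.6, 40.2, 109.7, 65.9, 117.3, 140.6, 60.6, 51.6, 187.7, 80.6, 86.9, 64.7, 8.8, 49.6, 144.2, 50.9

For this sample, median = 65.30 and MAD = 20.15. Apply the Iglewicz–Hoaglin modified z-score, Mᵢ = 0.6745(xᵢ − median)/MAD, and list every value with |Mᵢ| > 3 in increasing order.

187.7

|Mᵢ| > 3 ⇔ |xᵢ − 65.30| > 3·20.15/0.6745 = 89.62.
So outliers lie outside [-24.32, 154.92].
187.7: M = 4.10 → outlier.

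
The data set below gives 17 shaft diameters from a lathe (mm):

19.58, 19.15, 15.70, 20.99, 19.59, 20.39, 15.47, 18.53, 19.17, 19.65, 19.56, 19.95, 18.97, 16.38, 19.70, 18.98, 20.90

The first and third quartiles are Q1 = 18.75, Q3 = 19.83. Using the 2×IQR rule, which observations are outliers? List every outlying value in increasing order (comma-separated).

15.47, 15.70, 16.38

IQR = Q3 − Q1 = 19.83 − 18.75 = 1.08.
Lower fence = Q1 − 2·IQR = 18.75 − 2.16 = 16.59.
Upper fence = Q3 + 2·IQR = 19.83 + 2.16 = 21.99.
15.47 < 16.59 → outlier.
15.70 < 16.59 → outlier.
16.38 < 16.59 → outlier.
All remaining values lie within [16.59, 21.99].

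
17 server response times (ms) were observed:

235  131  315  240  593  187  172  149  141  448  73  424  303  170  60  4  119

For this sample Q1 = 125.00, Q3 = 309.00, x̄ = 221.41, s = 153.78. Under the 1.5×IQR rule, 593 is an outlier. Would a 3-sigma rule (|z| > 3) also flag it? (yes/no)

no

z = (593 − 221.41) / 153.78 = 2.42.
|z| = 2.42 ≤ 3.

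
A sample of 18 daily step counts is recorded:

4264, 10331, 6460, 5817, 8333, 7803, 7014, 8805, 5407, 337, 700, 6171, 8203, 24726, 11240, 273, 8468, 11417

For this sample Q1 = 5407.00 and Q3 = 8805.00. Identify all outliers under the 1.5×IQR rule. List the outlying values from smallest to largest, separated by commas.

273, 24726

IQR = Q3 − Q1 = 8805.00 − 5407.00 = 3398.00.
Lower fence = Q1 − 1.5·IQR = 5407.00 − 5097.00 = 310.00.
Upper fence = Q3 + 1.5·IQR = 8805.00 + 5097.00 = 13902.00.
273 < 310.00 → outlier.
24726 > 13902.00 → outlier.
All remaining values lie within [310.00, 13902.00].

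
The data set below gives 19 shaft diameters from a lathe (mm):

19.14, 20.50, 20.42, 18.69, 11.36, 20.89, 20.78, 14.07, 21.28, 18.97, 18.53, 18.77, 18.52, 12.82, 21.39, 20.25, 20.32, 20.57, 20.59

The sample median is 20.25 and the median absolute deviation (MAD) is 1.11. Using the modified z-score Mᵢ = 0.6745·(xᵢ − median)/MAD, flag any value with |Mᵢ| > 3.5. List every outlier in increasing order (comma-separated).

|Mᵢ| > 3.5 ⇔ |xᵢ − 20.25| > 3.5·1.11/0.6745 = 5.76.
So outliers lie outside [14.49, 26.01].
11.36: M = -5.40 → outlier.
12.82: M = -4.51 → outlier.
14.07: M = -3.76 → outlier.

11.36, 12.82, 14.07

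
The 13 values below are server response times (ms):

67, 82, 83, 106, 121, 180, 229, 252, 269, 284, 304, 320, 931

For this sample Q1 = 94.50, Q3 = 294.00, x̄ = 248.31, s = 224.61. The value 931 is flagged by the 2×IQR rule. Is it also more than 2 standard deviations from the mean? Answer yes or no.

yes

z = (931 − 248.31) / 224.61 = 3.04.
|z| = 3.04 > 2.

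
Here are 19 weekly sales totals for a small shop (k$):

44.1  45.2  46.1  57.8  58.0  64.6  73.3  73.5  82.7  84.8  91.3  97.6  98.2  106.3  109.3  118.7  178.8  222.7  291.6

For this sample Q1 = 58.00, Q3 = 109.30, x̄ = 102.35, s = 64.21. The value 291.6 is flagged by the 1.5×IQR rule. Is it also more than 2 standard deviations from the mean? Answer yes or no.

yes

z = (291.6 − 102.35) / 64.21 = 2.95.
|z| = 2.95 > 2.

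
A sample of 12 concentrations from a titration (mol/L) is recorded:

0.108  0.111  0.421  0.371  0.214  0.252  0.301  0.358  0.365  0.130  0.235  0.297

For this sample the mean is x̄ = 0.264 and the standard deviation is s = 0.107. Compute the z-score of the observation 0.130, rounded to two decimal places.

z = (0.130 − 0.264) / 0.107 = -1.25.

-1.25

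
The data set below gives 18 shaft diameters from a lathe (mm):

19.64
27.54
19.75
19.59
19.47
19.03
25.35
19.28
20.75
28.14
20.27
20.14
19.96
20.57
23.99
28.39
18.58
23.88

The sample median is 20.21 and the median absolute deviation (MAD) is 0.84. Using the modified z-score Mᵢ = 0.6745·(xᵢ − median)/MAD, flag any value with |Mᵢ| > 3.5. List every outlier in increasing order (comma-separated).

25.35, 27.54, 28.14, 28.39

|Mᵢ| > 3.5 ⇔ |xᵢ − 20.21| > 3.5·0.84/0.6745 = 4.36.
So outliers lie outside [15.85, 24.57].
25.35: M = 4.13 → outlier.
27.54: M = 5.89 → outlier.
28.14: M = 6.37 → outlier.
28.39: M = 6.57 → outlier.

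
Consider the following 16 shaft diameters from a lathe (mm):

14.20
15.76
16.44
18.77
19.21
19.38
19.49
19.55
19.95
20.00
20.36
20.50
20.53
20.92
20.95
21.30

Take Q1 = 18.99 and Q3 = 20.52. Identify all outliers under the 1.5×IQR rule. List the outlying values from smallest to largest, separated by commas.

14.20, 15.76, 16.44

IQR = Q3 − Q1 = 20.52 − 18.99 = 1.53.
Lower fence = Q1 − 1.5·IQR = 18.99 − 2.295 = 16.695.
Upper fence = Q3 + 1.5·IQR = 20.52 + 2.295 = 22.815.
14.20 < 16.695 → outlier.
15.76 < 16.695 → outlier.
16.44 < 16.695 → outlier.
All remaining values lie within [16.695, 22.815].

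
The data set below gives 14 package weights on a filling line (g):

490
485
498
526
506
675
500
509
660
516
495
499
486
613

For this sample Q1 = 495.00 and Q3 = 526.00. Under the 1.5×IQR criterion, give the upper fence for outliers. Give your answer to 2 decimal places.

572.50

IQR = Q3 − Q1 = 526.00 − 495.00 = 31.00.
Lower fence = Q1 − 1.5·IQR = 495.00 − 46.50 = 448.50.
Upper fence = Q3 + 1.5·IQR = 526.00 + 46.50 = 572.50.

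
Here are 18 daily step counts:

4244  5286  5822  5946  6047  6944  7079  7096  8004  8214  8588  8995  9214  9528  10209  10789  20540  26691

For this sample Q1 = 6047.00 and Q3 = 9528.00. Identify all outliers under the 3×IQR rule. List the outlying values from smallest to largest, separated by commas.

IQR = Q3 − Q1 = 9528.00 − 6047.00 = 3481.00.
Lower fence = Q1 − 3·IQR = 6047.00 − 10443.00 = -4396.00.
Upper fence = Q3 + 3·IQR = 9528.00 + 10443.00 = 19971.00.
20540 > 19971.00 → outlier.
26691 > 19971.00 → outlier.
All remaining values lie within [-4396.00, 19971.00].

20540, 26691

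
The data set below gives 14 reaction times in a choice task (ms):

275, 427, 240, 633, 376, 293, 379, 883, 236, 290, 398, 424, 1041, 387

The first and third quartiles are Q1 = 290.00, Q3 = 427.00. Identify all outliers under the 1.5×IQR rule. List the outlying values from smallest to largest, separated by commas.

IQR = Q3 − Q1 = 427.00 − 290.00 = 137.00.
Lower fence = Q1 − 1.5·IQR = 290.00 − 205.50 = 84.50.
Upper fence = Q3 + 1.5·IQR = 427.00 + 205.50 = 632.50.
633 > 632.50 → outlier.
883 > 632.50 → outlier.
1041 > 632.50 → outlier.
All remaining values lie within [84.50, 632.50].

633, 883, 1041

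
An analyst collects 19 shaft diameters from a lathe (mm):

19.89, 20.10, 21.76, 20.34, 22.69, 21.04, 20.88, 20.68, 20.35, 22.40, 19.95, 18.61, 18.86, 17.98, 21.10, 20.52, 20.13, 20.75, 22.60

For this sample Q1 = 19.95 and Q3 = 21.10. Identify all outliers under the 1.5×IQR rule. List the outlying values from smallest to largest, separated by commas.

17.98

IQR = Q3 − Q1 = 21.10 − 19.95 = 1.15.
Lower fence = Q1 − 1.5·IQR = 19.95 − 1.725 = 18.225.
Upper fence = Q3 + 1.5·IQR = 21.10 + 1.725 = 22.825.
17.98 < 18.225 → outlier.
All remaining values lie within [18.225, 22.825].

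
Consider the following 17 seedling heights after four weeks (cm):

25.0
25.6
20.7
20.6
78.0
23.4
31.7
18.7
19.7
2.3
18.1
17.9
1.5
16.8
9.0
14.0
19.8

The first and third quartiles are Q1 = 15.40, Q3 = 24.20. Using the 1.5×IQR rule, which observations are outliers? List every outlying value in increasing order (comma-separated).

1.5, 78.0

IQR = Q3 − Q1 = 24.20 − 15.40 = 8.80.
Lower fence = Q1 − 1.5·IQR = 15.40 − 13.20 = 2.20.
Upper fence = Q3 + 1.5·IQR = 24.20 + 13.20 = 37.40.
1.5 < 2.20 → outlier.
78.0 > 37.40 → outlier.
All remaining values lie within [2.20, 37.40].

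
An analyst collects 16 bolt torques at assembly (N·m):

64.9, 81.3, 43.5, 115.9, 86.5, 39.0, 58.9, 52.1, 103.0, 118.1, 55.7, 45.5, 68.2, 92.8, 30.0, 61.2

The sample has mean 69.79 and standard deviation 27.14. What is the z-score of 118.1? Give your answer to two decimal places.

z = (118.1 − 69.79) / 27.14 = 1.78.

1.78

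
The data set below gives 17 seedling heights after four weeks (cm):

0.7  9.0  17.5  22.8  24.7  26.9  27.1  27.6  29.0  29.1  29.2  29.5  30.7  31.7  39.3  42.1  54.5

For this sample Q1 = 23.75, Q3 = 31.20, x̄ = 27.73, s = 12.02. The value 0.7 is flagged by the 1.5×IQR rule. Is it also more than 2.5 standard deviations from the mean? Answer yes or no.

z = (0.7 − 27.73) / 12.02 = -2.25.
|z| = 2.25 ≤ 2.5.

no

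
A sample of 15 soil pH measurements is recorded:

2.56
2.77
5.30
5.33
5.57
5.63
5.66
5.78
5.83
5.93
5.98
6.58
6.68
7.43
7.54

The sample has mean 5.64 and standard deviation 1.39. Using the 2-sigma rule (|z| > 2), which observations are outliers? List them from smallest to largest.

Cutoffs at x̄ ± 2s: 5.64 ± 2·1.39 = [2.86, 8.42].
2.56: z = -2.22, |z| > 2 → outlier.
2.77: z = -2.06, |z| > 2 → outlier.
Every other value lies within [2.86, 8.42].

2.56, 2.77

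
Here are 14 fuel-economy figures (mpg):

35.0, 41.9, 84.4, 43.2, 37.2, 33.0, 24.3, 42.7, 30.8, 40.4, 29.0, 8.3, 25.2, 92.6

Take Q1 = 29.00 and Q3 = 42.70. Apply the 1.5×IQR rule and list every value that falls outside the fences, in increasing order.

8.3, 84.4, 92.6

IQR = Q3 − Q1 = 42.70 − 29.00 = 13.70.
Lower fence = Q1 − 1.5·IQR = 29.00 − 20.55 = 8.45.
Upper fence = Q3 + 1.5·IQR = 42.70 + 20.55 = 63.25.
8.3 < 8.45 → outlier.
84.4 > 63.25 → outlier.
92.6 > 63.25 → outlier.
All remaining values lie within [8.45, 63.25].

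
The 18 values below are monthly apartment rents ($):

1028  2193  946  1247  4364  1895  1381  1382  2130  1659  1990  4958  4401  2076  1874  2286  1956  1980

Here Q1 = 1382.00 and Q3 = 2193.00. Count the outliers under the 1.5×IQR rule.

3

IQR = 811.00; fences at 1382.00 − 1216.50 = 165.50 and 2193.00 + 1216.50 = 3409.50.
Outside the cutoffs: 4364, 4401, 4958.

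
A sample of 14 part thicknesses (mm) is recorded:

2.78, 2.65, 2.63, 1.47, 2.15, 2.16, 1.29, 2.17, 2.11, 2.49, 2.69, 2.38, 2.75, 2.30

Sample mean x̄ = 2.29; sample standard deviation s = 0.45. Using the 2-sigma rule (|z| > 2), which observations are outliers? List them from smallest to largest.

1.29

Cutoffs at x̄ ± 2s: 2.29 ± 2·0.45 = [1.39, 3.19].
1.29: z = -2.22, |z| > 2 → outlier.
Every other value lies within [1.39, 3.19].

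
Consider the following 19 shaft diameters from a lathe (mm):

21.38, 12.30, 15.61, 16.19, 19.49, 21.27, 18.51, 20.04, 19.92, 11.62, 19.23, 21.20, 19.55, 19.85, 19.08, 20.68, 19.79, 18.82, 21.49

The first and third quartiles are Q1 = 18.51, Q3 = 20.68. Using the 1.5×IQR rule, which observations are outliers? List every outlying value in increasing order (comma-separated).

11.62, 12.30

IQR = Q3 − Q1 = 20.68 − 18.51 = 2.17.
Lower fence = Q1 − 1.5·IQR = 18.51 − 3.255 = 15.255.
Upper fence = Q3 + 1.5·IQR = 20.68 + 3.255 = 23.935.
11.62 < 15.255 → outlier.
12.30 < 15.255 → outlier.
All remaining values lie within [15.255, 23.935].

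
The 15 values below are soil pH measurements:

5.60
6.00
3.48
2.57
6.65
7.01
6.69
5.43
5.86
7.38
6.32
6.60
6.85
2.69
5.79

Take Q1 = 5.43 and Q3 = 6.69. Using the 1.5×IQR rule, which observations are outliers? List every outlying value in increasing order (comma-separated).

IQR = Q3 − Q1 = 6.69 − 5.43 = 1.26.
Lower fence = Q1 − 1.5·IQR = 5.43 − 1.89 = 3.54.
Upper fence = Q3 + 1.5·IQR = 6.69 + 1.89 = 8.58.
2.57 < 3.54 → outlier.
2.69 < 3.54 → outlier.
3.48 < 3.54 → outlier.
All remaining values lie within [3.54, 8.58].

2.57, 2.69, 3.48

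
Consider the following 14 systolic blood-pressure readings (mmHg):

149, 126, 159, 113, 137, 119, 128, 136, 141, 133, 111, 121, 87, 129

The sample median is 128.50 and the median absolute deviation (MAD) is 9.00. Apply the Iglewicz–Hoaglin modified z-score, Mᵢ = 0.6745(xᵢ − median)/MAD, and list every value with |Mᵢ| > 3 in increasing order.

87

|Mᵢ| > 3 ⇔ |xᵢ − 128.50| > 3·9.00/0.6745 = 40.03.
So outliers lie outside [88.47, 168.53].
87: M = -3.11 → outlier.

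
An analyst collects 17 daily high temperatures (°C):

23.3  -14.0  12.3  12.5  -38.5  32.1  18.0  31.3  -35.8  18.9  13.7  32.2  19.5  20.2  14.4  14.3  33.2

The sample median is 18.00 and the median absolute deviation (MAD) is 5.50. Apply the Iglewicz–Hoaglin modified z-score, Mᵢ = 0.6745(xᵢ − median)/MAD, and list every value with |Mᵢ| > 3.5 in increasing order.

|Mᵢ| > 3.5 ⇔ |xᵢ − 18.00| > 3.5·5.50/0.6745 = 28.54.
So outliers lie outside [-10.54, 46.54].
-38.5: M = -6.93 → outlier.
-35.8: M = -6.60 → outlier.
-14.0: M = -3.92 → outlier.

-38.5, -35.8, -14.0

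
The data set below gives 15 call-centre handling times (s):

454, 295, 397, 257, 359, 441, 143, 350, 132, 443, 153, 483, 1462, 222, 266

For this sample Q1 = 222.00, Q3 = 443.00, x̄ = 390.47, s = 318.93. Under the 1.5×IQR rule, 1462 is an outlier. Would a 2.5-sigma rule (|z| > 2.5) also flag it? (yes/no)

z = (1462 − 390.47) / 318.93 = 3.36.
|z| = 3.36 > 2.5.

yes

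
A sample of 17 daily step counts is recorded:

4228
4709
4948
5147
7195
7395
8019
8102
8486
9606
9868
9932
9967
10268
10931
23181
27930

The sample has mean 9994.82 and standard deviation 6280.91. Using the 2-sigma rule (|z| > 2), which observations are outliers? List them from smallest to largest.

23181, 27930

Cutoffs at x̄ ± 2s: 9994.82 ± 2·6280.91 = [-2567.00, 22556.64].
23181: z = 2.10, |z| > 2 → outlier.
27930: z = 2.86, |z| > 2 → outlier.
Every other value lies within [-2567.00, 22556.64].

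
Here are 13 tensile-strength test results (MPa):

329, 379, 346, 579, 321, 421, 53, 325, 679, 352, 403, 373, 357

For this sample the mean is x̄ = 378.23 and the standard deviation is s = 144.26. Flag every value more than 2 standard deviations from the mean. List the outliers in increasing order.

53, 679

Cutoffs at x̄ ± 2s: 378.23 ± 2·144.26 = [89.71, 666.75].
53: z = -2.25, |z| > 2 → outlier.
679: z = 2.08, |z| > 2 → outlier.
Every other value lies within [89.71, 666.75].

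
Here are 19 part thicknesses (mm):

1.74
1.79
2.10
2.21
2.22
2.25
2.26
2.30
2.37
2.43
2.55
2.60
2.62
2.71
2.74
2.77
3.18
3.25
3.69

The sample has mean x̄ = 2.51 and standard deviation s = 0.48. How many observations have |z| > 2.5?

Cutoffs: x̄ ± 2.5s = [1.31, 3.71].
Every value lies within the cutoffs.

0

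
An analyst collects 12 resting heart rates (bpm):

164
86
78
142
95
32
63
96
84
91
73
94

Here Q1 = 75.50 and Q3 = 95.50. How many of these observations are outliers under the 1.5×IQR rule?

3

IQR = 20.00; fences at 75.50 − 30.00 = 45.50 and 95.50 + 30.00 = 125.50.
Outside the cutoffs: 32, 142, 164.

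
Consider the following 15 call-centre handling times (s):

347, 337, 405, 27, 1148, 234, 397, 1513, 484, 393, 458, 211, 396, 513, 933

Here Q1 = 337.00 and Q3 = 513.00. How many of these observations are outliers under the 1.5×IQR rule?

4

IQR = 176.00; fences at 337.00 − 264.00 = 73.00 and 513.00 + 264.00 = 777.00.
Outside the cutoffs: 27, 933, 1148, 1513.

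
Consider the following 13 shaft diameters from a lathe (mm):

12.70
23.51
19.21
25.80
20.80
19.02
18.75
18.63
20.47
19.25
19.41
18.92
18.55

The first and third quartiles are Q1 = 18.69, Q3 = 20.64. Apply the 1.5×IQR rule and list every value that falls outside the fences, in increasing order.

12.70, 25.80

IQR = Q3 − Q1 = 20.64 − 18.69 = 1.95.
Lower fence = Q1 − 1.5·IQR = 18.69 − 2.925 = 15.765.
Upper fence = Q3 + 1.5·IQR = 20.64 + 2.925 = 23.565.
12.70 < 15.765 → outlier.
25.80 > 23.565 → outlier.
All remaining values lie within [15.765, 23.565].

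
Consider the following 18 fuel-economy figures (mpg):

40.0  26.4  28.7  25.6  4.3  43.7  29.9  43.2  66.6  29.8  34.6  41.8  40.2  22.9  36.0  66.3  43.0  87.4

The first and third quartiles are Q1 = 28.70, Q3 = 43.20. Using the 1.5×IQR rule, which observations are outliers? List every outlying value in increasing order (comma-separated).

4.3, 66.3, 66.6, 87.4

IQR = Q3 − Q1 = 43.20 − 28.70 = 14.50.
Lower fence = Q1 − 1.5·IQR = 28.70 − 21.75 = 6.95.
Upper fence = Q3 + 1.5·IQR = 43.20 + 21.75 = 64.95.
4.3 < 6.95 → outlier.
66.3 > 64.95 → outlier.
66.6 > 64.95 → outlier.
87.4 > 64.95 → outlier.
All remaining values lie within [6.95, 64.95].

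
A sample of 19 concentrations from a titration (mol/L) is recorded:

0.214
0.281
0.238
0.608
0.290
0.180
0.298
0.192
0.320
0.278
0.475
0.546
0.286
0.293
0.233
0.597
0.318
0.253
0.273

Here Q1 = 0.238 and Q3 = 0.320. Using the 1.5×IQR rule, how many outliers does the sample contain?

IQR = 0.082; fences at 0.238 − 0.123 = 0.115 and 0.320 + 0.123 = 0.443.
Outside the cutoffs: 0.475, 0.546, 0.597, 0.608.

4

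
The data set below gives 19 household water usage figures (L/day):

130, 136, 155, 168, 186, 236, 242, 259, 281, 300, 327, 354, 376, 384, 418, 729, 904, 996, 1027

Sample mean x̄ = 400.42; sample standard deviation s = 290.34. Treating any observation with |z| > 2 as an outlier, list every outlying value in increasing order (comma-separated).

996, 1027

Cutoffs at x̄ ± 2s: 400.42 ± 2·290.34 = [-180.26, 981.10].
996: z = 2.05, |z| > 2 → outlier.
1027: z = 2.16, |z| > 2 → outlier.
Every other value lies within [-180.26, 981.10].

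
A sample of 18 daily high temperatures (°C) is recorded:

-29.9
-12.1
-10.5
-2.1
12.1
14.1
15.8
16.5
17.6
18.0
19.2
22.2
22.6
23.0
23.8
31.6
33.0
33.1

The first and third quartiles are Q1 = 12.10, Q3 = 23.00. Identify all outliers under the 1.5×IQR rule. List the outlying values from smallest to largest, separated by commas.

-29.9, -12.1, -10.5

IQR = Q3 − Q1 = 23.00 − 12.10 = 10.90.
Lower fence = Q1 − 1.5·IQR = 12.10 − 16.35 = -4.25.
Upper fence = Q3 + 1.5·IQR = 23.00 + 16.35 = 39.35.
-29.9 < -4.25 → outlier.
-12.1 < -4.25 → outlier.
-10.5 < -4.25 → outlier.
All remaining values lie within [-4.25, 39.35].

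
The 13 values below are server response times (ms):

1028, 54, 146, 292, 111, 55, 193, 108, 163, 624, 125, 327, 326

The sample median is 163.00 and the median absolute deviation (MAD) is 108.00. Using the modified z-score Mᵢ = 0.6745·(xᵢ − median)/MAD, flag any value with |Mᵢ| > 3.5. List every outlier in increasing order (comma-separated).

|Mᵢ| > 3.5 ⇔ |xᵢ − 163.00| > 3.5·108.00/0.6745 = 560.42.
So outliers lie outside [-397.42, 723.42].
1028: M = 5.40 → outlier.

1028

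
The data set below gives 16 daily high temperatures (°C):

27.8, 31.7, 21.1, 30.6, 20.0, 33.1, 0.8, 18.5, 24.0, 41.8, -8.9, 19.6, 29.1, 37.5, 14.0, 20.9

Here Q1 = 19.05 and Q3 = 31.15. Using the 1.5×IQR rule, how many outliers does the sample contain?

IQR = 12.10; fences at 19.05 − 18.15 = 0.90 and 31.15 + 18.15 = 49.30.
Outside the cutoffs: -8.9, 0.8.

2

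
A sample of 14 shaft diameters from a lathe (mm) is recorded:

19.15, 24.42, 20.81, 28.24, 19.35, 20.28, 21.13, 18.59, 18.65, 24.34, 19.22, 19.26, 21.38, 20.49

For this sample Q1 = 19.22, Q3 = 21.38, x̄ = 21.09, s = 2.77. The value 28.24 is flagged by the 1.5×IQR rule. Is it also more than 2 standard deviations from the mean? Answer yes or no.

yes

z = (28.24 − 21.09) / 2.77 = 2.58.
|z| = 2.58 > 2.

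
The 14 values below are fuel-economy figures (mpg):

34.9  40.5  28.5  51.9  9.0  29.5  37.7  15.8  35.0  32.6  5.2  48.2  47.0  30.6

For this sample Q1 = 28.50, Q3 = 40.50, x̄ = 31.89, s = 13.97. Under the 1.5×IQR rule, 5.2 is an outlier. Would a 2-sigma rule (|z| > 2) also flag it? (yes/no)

no

z = (5.2 − 31.89) / 13.97 = -1.91.
|z| = 1.91 ≤ 2.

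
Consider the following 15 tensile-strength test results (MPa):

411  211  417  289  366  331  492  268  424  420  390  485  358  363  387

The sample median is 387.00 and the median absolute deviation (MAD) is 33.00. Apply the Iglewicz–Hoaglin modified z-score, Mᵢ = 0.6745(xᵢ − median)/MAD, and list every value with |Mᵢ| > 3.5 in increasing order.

211

|Mᵢ| > 3.5 ⇔ |xᵢ − 387.00| > 3.5·33.00/0.6745 = 171.24.
So outliers lie outside [215.76, 558.24].
211: M = -3.60 → outlier.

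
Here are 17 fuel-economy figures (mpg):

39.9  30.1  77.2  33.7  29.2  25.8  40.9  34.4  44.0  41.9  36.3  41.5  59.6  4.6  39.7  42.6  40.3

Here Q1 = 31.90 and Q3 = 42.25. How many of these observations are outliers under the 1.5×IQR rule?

3

IQR = 10.35; fences at 31.90 − 15.525 = 16.375 and 42.25 + 15.525 = 57.775.
Outside the cutoffs: 4.6, 59.6, 77.2.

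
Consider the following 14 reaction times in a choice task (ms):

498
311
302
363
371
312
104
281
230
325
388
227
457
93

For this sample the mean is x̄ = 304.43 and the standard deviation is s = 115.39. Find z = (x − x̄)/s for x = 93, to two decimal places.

-1.83

z = (93 − 304.43) / 115.39 = -1.83.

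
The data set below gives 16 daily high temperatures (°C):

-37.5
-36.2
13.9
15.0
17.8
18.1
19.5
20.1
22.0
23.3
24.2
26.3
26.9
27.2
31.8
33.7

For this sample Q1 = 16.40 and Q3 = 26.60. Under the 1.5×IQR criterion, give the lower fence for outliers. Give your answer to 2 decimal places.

1.10

IQR = Q3 − Q1 = 26.60 − 16.40 = 10.20.
Lower fence = Q1 − 1.5·IQR = 16.40 − 15.30 = 1.10.
Upper fence = Q3 + 1.5·IQR = 26.60 + 15.30 = 41.90.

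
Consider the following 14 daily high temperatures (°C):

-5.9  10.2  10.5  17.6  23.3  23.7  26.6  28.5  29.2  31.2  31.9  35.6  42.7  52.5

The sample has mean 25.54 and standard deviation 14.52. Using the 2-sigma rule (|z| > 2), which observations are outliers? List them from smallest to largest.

Cutoffs at x̄ ± 2s: 25.54 ± 2·14.52 = [-3.50, 54.58].
-5.9: z = -2.17, |z| > 2 → outlier.
Every other value lies within [-3.50, 54.58].

-5.9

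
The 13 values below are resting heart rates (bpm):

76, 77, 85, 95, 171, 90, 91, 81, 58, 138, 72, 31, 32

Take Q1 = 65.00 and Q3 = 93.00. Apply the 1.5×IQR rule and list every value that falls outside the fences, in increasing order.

138, 171

IQR = Q3 − Q1 = 93.00 − 65.00 = 28.00.
Lower fence = Q1 − 1.5·IQR = 65.00 − 42.00 = 23.00.
Upper fence = Q3 + 1.5·IQR = 93.00 + 42.00 = 135.00.
138 > 135.00 → outlier.
171 > 135.00 → outlier.
All remaining values lie within [23.00, 135.00].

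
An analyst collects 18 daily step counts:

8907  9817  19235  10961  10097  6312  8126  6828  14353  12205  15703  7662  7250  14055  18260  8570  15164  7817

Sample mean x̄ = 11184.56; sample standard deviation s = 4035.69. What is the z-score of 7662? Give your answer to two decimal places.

z = (7662 − 11184.56) / 4035.69 = -0.87.

-0.87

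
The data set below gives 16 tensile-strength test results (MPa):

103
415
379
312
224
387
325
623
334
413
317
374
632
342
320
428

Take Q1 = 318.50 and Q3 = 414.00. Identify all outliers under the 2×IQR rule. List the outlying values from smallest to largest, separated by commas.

IQR = Q3 − Q1 = 414.00 − 318.50 = 95.50.
Lower fence = Q1 − 2·IQR = 318.50 − 191.00 = 127.50.
Upper fence = Q3 + 2·IQR = 414.00 + 191.00 = 605.00.
103 < 127.50 → outlier.
623 > 605.00 → outlier.
632 > 605.00 → outlier.
All remaining values lie within [127.50, 605.00].

103, 623, 632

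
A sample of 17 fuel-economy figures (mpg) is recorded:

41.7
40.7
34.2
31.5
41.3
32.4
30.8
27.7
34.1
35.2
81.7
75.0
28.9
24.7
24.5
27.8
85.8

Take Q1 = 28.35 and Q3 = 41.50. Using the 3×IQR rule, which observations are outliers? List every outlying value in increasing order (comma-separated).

IQR = Q3 − Q1 = 41.50 − 28.35 = 13.15.
Lower fence = Q1 − 3·IQR = 28.35 − 39.45 = -11.10.
Upper fence = Q3 + 3·IQR = 41.50 + 39.45 = 80.95.
81.7 > 80.95 → outlier.
85.8 > 80.95 → outlier.
All remaining values lie within [-11.10, 80.95].

81.7, 85.8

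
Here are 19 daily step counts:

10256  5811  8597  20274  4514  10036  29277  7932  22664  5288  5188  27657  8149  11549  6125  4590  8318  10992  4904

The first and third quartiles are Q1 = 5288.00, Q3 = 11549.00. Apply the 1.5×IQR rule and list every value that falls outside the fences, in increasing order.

22664, 27657, 29277

IQR = Q3 − Q1 = 11549.00 − 5288.00 = 6261.00.
Lower fence = Q1 − 1.5·IQR = 5288.00 − 9391.50 = -4103.50.
Upper fence = Q3 + 1.5·IQR = 11549.00 + 9391.50 = 20940.50.
22664 > 20940.50 → outlier.
27657 > 20940.50 → outlier.
29277 > 20940.50 → outlier.
All remaining values lie within [-4103.50, 20940.50].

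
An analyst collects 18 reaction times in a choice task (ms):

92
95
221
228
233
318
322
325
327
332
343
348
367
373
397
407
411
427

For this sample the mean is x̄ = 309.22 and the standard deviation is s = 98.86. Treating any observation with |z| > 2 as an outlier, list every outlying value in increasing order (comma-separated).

Cutoffs at x̄ ± 2s: 309.22 ± 2·98.86 = [111.50, 506.94].
92: z = -2.20, |z| > 2 → outlier.
95: z = -2.17, |z| > 2 → outlier.
Every other value lies within [111.50, 506.94].

92, 95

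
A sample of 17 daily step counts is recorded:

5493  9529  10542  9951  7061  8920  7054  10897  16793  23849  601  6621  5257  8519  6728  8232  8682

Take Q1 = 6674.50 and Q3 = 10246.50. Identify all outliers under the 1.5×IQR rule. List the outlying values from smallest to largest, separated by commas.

601, 16793, 23849

IQR = Q3 − Q1 = 10246.50 − 6674.50 = 3572.00.
Lower fence = Q1 − 1.5·IQR = 6674.50 − 5358.00 = 1316.50.
Upper fence = Q3 + 1.5·IQR = 10246.50 + 5358.00 = 15604.50.
601 < 1316.50 → outlier.
16793 > 15604.50 → outlier.
23849 > 15604.50 → outlier.
All remaining values lie within [1316.50, 15604.50].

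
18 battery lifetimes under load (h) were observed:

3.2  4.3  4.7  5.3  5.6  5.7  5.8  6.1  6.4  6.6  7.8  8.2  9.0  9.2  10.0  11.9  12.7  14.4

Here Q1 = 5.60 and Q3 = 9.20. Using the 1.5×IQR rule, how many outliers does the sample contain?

IQR = 3.60; fences at 5.60 − 5.40 = 0.20 and 9.20 + 5.40 = 14.60.
Every value lies within the cutoffs.

0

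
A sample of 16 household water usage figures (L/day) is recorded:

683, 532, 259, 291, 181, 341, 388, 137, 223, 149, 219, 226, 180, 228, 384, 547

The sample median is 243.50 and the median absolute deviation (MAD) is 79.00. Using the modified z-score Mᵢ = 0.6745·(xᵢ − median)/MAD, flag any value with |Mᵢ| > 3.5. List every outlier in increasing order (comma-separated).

|Mᵢ| > 3.5 ⇔ |xᵢ − 243.50| > 3.5·79.00/0.6745 = 409.93.
So outliers lie outside [-166.43, 653.43].
683: M = 3.75 → outlier.

683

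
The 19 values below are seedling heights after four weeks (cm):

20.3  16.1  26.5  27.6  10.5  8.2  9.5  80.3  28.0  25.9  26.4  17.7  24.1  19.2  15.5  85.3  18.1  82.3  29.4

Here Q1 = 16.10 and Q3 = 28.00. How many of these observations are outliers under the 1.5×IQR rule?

3

IQR = 11.90; fences at 16.10 − 17.85 = -1.75 and 28.00 + 17.85 = 45.85.
Outside the cutoffs: 80.3, 82.3, 85.3.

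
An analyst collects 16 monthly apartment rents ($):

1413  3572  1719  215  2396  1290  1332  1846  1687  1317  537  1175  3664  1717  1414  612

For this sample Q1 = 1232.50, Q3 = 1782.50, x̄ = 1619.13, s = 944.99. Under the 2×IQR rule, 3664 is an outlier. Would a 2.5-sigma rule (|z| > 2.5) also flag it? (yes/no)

no

z = (3664 − 1619.13) / 944.99 = 2.16.
|z| = 2.16 ≤ 2.5.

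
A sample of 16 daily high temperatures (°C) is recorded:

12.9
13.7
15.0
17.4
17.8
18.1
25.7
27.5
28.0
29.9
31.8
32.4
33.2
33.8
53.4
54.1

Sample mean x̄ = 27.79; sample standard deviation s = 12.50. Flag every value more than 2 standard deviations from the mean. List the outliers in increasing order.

Cutoffs at x̄ ± 2s: 27.79 ± 2·12.50 = [2.79, 52.79].
53.4: z = 2.05, |z| > 2 → outlier.
54.1: z = 2.10, |z| > 2 → outlier.
Every other value lies within [2.79, 52.79].

53.4, 54.1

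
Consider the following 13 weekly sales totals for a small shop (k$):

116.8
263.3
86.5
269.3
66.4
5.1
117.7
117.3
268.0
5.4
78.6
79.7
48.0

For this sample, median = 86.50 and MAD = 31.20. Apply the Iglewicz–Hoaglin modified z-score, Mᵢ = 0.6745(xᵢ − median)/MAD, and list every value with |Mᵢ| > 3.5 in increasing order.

|Mᵢ| > 3.5 ⇔ |xᵢ − 86.50| > 3.5·31.20/0.6745 = 161.90.
So outliers lie outside [-75.40, 248.40].
263.3: M = 3.82 → outlier.
268.0: M = 3.92 → outlier.
269.3: M = 3.95 → outlier.

263.3, 268.0, 269.3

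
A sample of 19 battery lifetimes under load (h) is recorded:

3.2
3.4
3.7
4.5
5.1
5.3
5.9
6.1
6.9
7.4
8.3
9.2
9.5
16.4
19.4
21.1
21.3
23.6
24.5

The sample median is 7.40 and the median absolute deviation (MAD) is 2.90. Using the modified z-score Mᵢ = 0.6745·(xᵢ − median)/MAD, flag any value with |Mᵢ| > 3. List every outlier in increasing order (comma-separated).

|Mᵢ| > 3 ⇔ |xᵢ − 7.40| > 3·2.90/0.6745 = 12.90.
So outliers lie outside [-5.50, 20.30].
21.1: M = 3.19 → outlier.
21.3: M = 3.23 → outlier.
23.6: M = 3.77 → outlier.
24.5: M = 3.98 → outlier.

21.1, 21.3, 23.6, 24.5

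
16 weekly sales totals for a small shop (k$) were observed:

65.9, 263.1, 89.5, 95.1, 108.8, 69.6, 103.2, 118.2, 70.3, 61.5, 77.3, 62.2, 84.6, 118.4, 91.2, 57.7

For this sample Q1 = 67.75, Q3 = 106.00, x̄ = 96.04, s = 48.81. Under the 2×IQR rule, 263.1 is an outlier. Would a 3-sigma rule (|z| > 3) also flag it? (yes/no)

yes

z = (263.1 − 96.04) / 48.81 = 3.42.
|z| = 3.42 > 3.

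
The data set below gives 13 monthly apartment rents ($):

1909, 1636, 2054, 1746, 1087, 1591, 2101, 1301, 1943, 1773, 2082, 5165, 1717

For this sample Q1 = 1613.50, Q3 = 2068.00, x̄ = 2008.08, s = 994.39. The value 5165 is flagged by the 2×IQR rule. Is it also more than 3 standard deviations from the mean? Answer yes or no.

z = (5165 − 2008.08) / 994.39 = 3.17.
|z| = 3.17 > 3.

yes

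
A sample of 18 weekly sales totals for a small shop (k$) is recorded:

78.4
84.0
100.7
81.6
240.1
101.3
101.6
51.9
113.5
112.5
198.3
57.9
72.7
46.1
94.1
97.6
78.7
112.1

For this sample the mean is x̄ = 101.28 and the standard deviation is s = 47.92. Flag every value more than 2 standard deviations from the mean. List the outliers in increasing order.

198.3, 240.1

Cutoffs at x̄ ± 2s: 101.28 ± 2·47.92 = [5.44, 197.12].
198.3: z = 2.02, |z| > 2 → outlier.
240.1: z = 2.90, |z| > 2 → outlier.
Every other value lies within [5.44, 197.12].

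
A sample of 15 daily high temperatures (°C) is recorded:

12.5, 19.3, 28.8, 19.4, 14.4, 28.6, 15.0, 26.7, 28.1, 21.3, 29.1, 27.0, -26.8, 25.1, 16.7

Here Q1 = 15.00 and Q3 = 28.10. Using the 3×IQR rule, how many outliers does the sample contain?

1

IQR = 13.10; fences at 15.00 − 39.30 = -24.30 and 28.10 + 39.30 = 67.40.
Outside the cutoffs: -26.8.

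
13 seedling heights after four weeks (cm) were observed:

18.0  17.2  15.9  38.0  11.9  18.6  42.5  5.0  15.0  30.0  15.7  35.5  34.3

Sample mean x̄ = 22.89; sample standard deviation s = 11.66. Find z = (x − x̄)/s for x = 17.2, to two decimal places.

-0.49

z = (17.2 − 22.89) / 11.66 = -0.49.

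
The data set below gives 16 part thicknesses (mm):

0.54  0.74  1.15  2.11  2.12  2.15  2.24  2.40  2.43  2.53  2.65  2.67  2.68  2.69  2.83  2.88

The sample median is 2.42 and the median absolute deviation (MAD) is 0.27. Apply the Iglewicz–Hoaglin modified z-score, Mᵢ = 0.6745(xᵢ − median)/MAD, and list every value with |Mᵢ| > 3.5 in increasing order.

|Mᵢ| > 3.5 ⇔ |xᵢ − 2.42| > 3.5·0.27/0.6745 = 1.40.
So outliers lie outside [1.02, 3.82].
0.54: M = -4.70 → outlier.
0.74: M = -4.20 → outlier.

0.54, 0.74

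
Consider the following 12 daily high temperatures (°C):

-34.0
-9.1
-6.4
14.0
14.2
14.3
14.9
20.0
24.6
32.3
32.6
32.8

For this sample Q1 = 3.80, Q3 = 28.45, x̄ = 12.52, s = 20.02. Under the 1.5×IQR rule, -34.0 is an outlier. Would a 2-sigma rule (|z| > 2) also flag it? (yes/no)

yes

z = (-34.0 − 12.52) / 20.02 = -2.32.
|z| = 2.32 > 2.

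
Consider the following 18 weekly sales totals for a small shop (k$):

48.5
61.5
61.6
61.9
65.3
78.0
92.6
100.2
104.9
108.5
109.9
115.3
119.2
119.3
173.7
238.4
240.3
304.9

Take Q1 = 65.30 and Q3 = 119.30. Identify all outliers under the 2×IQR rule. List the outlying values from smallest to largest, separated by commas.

IQR = Q3 − Q1 = 119.30 − 65.30 = 54.00.
Lower fence = Q1 − 2·IQR = 65.30 − 108.00 = -42.70.
Upper fence = Q3 + 2·IQR = 119.30 + 108.00 = 227.30.
238.4 > 227.30 → outlier.
240.3 > 227.30 → outlier.
304.9 > 227.30 → outlier.
All remaining values lie within [-42.70, 227.30].

238.4, 240.3, 304.9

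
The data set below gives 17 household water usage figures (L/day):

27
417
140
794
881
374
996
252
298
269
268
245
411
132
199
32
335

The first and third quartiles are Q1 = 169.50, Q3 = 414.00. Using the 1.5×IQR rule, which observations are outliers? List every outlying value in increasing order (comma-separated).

794, 881, 996

IQR = Q3 − Q1 = 414.00 − 169.50 = 244.50.
Lower fence = Q1 − 1.5·IQR = 169.50 − 366.75 = -197.25.
Upper fence = Q3 + 1.5·IQR = 414.00 + 366.75 = 780.75.
794 > 780.75 → outlier.
881 > 780.75 → outlier.
996 > 780.75 → outlier.
All remaining values lie within [-197.25, 780.75].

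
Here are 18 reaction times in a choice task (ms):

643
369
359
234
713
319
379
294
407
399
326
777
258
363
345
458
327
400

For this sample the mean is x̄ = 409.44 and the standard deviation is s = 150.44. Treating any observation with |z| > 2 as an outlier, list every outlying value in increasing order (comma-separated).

713, 777

Cutoffs at x̄ ± 2s: 409.44 ± 2·150.44 = [108.56, 710.32].
713: z = 2.02, |z| > 2 → outlier.
777: z = 2.44, |z| > 2 → outlier.
Every other value lies within [108.56, 710.32].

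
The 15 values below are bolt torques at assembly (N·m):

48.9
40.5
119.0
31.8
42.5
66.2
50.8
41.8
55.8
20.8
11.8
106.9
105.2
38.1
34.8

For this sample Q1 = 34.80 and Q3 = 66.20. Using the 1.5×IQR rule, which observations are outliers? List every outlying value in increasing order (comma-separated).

119.0

IQR = Q3 − Q1 = 66.20 − 34.80 = 31.40.
Lower fence = Q1 − 1.5·IQR = 34.80 − 47.10 = -12.30.
Upper fence = Q3 + 1.5·IQR = 66.20 + 47.10 = 113.30.
119.0 > 113.30 → outlier.
All remaining values lie within [-12.30, 113.30].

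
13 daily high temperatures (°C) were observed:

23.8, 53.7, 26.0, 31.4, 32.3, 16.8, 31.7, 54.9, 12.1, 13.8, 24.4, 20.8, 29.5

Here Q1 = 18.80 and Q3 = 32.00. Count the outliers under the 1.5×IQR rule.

IQR = 13.20; fences at 18.80 − 19.80 = -1.00 and 32.00 + 19.80 = 51.80.
Outside the cutoffs: 53.7, 54.9.

2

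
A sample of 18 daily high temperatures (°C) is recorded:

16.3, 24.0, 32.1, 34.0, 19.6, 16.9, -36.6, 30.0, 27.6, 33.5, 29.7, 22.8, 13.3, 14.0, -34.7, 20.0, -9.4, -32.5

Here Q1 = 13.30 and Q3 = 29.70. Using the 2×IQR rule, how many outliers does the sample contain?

3

IQR = 16.40; fences at 13.30 − 32.80 = -19.50 and 29.70 + 32.80 = 62.50.
Outside the cutoffs: -36.6, -34.7, -32.5.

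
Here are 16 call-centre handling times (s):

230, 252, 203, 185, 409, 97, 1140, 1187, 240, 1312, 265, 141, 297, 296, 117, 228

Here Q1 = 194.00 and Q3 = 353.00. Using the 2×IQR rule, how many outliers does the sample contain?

3

IQR = 159.00; fences at 194.00 − 318.00 = -124.00 and 353.00 + 318.00 = 671.00.
Outside the cutoffs: 1140, 1187, 1312.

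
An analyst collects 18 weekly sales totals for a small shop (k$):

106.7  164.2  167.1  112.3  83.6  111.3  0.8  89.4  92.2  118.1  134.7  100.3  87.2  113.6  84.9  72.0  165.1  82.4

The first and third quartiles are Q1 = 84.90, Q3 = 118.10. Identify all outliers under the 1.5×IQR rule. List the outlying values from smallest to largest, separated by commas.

0.8

IQR = Q3 − Q1 = 118.10 − 84.90 = 33.20.
Lower fence = Q1 − 1.5·IQR = 84.90 − 49.80 = 35.10.
Upper fence = Q3 + 1.5·IQR = 118.10 + 49.80 = 167.90.
0.8 < 35.10 → outlier.
All remaining values lie within [35.10, 167.90].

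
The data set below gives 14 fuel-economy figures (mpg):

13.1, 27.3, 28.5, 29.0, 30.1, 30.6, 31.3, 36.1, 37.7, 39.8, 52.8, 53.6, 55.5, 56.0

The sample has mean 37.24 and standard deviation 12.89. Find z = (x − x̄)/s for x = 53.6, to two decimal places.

1.27

z = (53.6 − 37.24) / 12.89 = 1.27.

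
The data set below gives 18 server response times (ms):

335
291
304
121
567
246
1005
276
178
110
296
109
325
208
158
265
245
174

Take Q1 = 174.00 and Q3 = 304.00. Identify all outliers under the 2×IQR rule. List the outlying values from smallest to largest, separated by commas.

IQR = Q3 − Q1 = 304.00 − 174.00 = 130.00.
Lower fence = Q1 − 2·IQR = 174.00 − 260.00 = -86.00.
Upper fence = Q3 + 2·IQR = 304.00 + 260.00 = 564.00.
567 > 564.00 → outlier.
1005 > 564.00 → outlier.
All remaining values lie within [-86.00, 564.00].

567, 1005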